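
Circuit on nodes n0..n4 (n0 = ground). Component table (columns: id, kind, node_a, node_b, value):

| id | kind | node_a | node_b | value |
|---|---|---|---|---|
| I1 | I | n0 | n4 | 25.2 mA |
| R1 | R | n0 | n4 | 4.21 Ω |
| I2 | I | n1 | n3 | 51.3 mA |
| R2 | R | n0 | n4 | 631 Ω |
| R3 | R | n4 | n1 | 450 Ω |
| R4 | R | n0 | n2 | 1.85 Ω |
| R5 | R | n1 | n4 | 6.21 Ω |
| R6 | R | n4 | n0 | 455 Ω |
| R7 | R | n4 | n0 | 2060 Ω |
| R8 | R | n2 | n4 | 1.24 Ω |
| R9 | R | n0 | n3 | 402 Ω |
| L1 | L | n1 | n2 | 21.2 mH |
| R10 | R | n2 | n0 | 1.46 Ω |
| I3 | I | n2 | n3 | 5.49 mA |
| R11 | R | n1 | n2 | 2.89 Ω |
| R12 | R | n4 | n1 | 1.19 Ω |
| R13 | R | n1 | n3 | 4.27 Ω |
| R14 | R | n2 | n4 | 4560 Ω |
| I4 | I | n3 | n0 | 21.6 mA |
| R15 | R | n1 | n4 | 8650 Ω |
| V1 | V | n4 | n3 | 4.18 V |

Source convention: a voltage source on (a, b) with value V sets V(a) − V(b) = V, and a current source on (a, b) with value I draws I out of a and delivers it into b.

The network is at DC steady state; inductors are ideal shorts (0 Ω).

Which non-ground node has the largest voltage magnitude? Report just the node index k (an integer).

3

Apply KCL at each of the 4 non-ground nodes and solve the resulting linear system.
Node n1: branches {I2, R3, R5, L1, R11, R12, R13, R15} → V_1 = -0.06791
Node n2: branches {R4, R8, L1, R10, I3, R11, R14} → V_2 = -0.06791
Node n3: branches {I2, R9, I3, R13, I4, V1} → V_3 = -3.782
Node n4: branches {I1, R1, R2, R3, R5, R6, R7, R8, R12, R14, R15, V1} → V_4 = 0.3980
Source currents: i(L1)=-0.4535, i(V1)=-0.9144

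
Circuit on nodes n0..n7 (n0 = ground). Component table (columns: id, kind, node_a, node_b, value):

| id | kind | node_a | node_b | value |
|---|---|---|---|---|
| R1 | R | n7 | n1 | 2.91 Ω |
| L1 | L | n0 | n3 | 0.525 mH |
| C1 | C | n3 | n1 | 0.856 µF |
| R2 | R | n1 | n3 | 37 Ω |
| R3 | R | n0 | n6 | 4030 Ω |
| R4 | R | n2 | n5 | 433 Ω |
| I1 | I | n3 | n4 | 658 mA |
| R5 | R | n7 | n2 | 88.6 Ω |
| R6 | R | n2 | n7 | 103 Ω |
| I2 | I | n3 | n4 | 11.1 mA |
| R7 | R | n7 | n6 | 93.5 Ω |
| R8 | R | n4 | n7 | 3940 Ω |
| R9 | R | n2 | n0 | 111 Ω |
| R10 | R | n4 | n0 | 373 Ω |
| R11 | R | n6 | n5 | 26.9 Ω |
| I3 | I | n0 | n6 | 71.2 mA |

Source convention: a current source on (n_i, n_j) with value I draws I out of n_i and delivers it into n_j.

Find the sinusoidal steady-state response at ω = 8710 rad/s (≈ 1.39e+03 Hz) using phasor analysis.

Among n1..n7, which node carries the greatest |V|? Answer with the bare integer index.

4

MNA unknowns: 7 node voltages V₁..V_7
R1: Y=0.3436+0.000j on G[7,1]
L1: Y=0.000-0.2187j on G[0,3]
C1: Y=0.000+0.007456j on G[3,1]
R2: Y=0.02703+0.000j on G[1,3]
R3: Y=0.0002481+0.000j on G[0,6]
R4: Y=0.002309+0.000j on G[2,5]
I1: z[3]−=0.658, z[4]+=0.658
R5: Y=0.01129+0.000j on G[7,2]
R6: Y=0.009709+0.000j on G[2,7]
I2: z[3]−=0.0111, z[4]+=0.0111
R7: Y=0.01070+0.000j on G[7,6]
R8: Y=0.0002538+0.000j on G[4,7]
R9: Y=0.009009+0.000j on G[2,0]
R10: Y=0.002681+0.000j on G[4,0]
R11: Y=0.03717+0.000j on G[6,5]
I3: z[0]−=0.0712, z[6]+=0.0712
solve → V1=3.477-2.874j, V2=3.064-2.016j, V3=-0.08901-2.610j, V4=228.3-0.2436j, V5=8.657-2.595j, V6=9.004-2.631j, V7=3.764-2.817j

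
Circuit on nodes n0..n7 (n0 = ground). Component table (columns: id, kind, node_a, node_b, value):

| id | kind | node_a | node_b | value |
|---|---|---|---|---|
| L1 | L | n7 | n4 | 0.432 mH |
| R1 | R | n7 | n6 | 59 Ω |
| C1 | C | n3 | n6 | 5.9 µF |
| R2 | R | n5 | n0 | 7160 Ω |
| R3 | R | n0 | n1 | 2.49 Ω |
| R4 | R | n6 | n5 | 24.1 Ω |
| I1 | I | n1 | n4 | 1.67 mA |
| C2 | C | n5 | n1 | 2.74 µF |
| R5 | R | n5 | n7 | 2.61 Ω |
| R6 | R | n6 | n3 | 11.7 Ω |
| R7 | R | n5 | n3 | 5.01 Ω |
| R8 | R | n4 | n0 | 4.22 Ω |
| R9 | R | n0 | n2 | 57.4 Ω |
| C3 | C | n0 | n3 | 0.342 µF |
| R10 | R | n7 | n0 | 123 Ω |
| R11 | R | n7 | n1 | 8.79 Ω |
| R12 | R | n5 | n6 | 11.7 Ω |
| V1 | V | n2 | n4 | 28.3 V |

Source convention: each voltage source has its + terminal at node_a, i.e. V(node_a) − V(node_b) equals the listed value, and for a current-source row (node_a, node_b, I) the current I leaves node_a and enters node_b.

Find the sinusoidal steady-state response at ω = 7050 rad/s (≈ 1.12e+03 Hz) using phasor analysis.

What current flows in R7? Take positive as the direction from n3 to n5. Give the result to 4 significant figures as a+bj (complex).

Apply KCL at each of the 7 non-ground nodes and solve the resulting linear system.
Node n1: branches {R3, I1, C2, R11} → V_1 = -0.3142+0.04020j
Node n2: branches {R9, V1} → V_2 = 26.91-0.06248j
Node n3: branches {C1, R6, R7, C3} → V_3 = -1.320+0.4209j
Node n4: branches {L1, I1, R8, V1} → V_4 = -1.394-0.06248j
Node n5: branches {R2, R4, C2, R5, R7, R12} → V_5 = -1.325+0.4103j
Node n6: branches {R1, C1, R4, R6, R12} → V_6 = -1.327+0.4112j
Node n7: branches {L1, R1, R5, R10, R11} → V_7 = -1.346+0.3537j
Source currents: i(V1)=-0.4687+0.001089j

0.0008947+0.002102j A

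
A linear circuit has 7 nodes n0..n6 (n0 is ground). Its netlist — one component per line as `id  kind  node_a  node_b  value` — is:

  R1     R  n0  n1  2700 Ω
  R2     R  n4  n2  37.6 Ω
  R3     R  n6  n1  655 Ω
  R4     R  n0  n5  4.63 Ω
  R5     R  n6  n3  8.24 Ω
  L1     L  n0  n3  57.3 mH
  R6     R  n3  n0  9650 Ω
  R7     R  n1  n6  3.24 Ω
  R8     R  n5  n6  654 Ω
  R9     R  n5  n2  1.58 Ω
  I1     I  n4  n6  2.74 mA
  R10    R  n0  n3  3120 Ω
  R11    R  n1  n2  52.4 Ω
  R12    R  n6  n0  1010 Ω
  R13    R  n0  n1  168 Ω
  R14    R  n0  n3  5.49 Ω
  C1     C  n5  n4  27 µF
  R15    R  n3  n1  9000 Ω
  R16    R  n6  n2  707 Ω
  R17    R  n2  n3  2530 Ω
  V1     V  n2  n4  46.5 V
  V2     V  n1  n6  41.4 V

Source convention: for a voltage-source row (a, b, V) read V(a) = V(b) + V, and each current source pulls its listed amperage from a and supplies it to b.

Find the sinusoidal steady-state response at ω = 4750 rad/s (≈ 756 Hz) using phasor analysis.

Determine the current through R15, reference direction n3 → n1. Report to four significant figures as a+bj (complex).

MNA unknowns: 6 node voltages V₁..V_6 plus 2 source currents (V1, V2)
R1: Y=0.0003704+0.000j on G[0,1]
R2: Y=0.02660+0.000j on G[4,2]
R3: Y=0.001527+0.000j on G[6,1]
R4: Y=0.2160+0.000j on G[0,5]
R5: Y=0.1214+0.000j on G[6,3]
L1: Y=0.000-0.003674j on G[0,3]
R6: Y=0.0001036+0.000j on G[3,0]
R7: Y=0.3086+0.000j on G[1,6]
R8: Y=0.001529+0.000j on G[5,6]
R9: Y=0.6329+0.000j on G[5,2]
I1: z[4]−=0.00274, z[6]+=0.00274
R10: Y=0.0003205+0.000j on G[0,3]
R11: Y=0.01908+0.000j on G[1,2]
R12: Y=0.0009901+0.000j on G[6,0]
R13: Y=0.005952+0.000j on G[0,1]
R14: Y=0.1821+0.000j on G[0,3]
C1: Y=0.000+0.1283j on G[5,4]
R15: Y=0.0001111+0.000j on G[3,1]
R16: Y=0.001414+0.000j on G[6,2]
R17: Y=0.0003953+0.000j on G[2,3]
V1: row V2−V4=46.5, i_V1 at 2,4
V2: row V1−V6=41.4, i_V2 at 1,6
solve → V1=32.11+1.568j, V2=4.760+8.076j, V3=-3.694+0.5914j, V4=-41.74+8.076j, V5=2.215-0.6159j, V6=-9.292+1.568j
aux → i_V1=-2.349-5.637j, i_V2=-13.57+0.1142j

-0.003978-0.0001085j A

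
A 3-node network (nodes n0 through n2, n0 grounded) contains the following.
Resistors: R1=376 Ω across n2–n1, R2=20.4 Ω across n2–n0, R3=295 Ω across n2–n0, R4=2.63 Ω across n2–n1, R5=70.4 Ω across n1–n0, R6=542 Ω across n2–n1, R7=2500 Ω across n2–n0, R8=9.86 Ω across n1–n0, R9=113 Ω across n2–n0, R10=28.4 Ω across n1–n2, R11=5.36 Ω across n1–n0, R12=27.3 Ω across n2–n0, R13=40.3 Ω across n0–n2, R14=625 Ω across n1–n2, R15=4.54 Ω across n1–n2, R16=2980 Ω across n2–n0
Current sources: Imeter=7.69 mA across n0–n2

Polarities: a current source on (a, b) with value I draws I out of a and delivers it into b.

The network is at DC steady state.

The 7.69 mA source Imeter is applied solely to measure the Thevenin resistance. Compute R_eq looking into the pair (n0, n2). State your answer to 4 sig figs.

Apply KCL at each of the 2 non-ground nodes and solve the resulting linear system.
Node n1: branches {R1, R4, R5, R6, R8, R10, R11, R14, R15} → V_1 = 0.01590
Node n2: branches {R1, R2, R3, R4, R6, R7, R9, R10, R12, R13, R14, R15, R16, Imeter} → V_2 = 0.02338

R_eq = 3.041 Ω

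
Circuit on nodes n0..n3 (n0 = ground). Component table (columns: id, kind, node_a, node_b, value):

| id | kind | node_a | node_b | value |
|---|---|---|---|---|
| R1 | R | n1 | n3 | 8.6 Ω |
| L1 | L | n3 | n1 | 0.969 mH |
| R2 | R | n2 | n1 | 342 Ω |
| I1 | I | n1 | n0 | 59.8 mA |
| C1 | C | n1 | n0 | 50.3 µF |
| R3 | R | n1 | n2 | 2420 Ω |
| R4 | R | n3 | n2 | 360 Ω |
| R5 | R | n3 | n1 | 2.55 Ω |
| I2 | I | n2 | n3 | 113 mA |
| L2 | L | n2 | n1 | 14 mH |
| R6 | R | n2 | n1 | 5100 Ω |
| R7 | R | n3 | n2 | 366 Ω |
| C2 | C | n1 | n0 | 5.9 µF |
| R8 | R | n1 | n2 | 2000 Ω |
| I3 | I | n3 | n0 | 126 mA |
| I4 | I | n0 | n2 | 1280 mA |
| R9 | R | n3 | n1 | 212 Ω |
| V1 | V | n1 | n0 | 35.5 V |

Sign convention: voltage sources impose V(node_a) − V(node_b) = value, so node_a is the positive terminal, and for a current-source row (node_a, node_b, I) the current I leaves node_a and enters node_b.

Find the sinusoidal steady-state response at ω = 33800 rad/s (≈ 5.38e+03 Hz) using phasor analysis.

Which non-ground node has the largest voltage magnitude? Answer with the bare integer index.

Element admittances at ω=33800 rad/s:
  Y(R1) = 0.1163+0.000j S between n1,n3
  Y(L1) = 0.000-0.03053j S between n3,n1
  Y(R2) = 0.002924+0.000j S between n2,n1
  I1: injects 0.0598 A into n0 (from n1)
  Y(C1) = 0.000+1.700j S between n1,n0
  Y(R3) = 0.0004132+0.000j S between n1,n2
  Y(R4) = 0.002778+0.000j S between n3,n2
  Y(R5) = 0.3922+0.000j S between n3,n1
  I2: injects 0.113 A into n3 (from n2)
  Y(L2) = 0.000-0.002113j S between n2,n1
  Y(R6) = 0.0001961+0.000j S between n2,n1
  Y(R7) = 0.002732+0.000j S between n3,n2
  Y(C2) = 0.000+0.1994j S between n1,n0
  Y(R8) = 0.0005000+0.000j S between n1,n2
  I3: injects 0.126 A into n0 (from n3)
  I4: injects 1.28 A into n2 (from n0)
  Y(R9) = 0.004717+0.000j S between n3,n1
  V1: constraint V(n1)−V(n0) = 35.5
Assemble and solve the 4×4 MNA system:
  V(n1)=35.50+0.000j  V(n2)=152.7+26.15j  V(n3)=36.70+0.3484j
  i(V1)=1.094-67.43j

2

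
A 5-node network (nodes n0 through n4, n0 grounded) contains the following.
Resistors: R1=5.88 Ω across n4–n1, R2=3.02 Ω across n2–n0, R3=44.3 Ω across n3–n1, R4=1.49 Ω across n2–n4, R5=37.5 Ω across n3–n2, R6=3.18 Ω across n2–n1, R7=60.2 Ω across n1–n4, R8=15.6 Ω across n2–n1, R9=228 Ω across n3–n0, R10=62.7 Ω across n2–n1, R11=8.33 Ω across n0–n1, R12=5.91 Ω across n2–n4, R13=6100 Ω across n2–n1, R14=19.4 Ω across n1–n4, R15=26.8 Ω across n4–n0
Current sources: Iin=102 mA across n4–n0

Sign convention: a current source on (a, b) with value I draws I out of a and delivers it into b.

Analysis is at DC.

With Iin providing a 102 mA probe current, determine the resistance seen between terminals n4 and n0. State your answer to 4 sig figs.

R_eq = 2.800 Ω

MNA unknowns: 4 node voltages V₁..V_4
R1: Y=0.1701 on G[4,1]
R2: Y=0.3311 on G[2,0]
R3: Y=0.02257 on G[3,1]
R4: Y=0.6711 on G[2,4]
R5: Y=0.02667 on G[3,2]
R6: Y=0.3145 on G[2,1]
R7: Y=0.01661 on G[1,4]
R8: Y=0.06410 on G[2,1]
R9: Y=0.004386 on G[3,0]
R10: Y=0.01595 on G[2,1]
R11: Y=0.1200 on G[0,1]
R12: Y=0.1692 on G[2,4]
R13: Y=0.0001639 on G[2,1]
R14: Y=0.05155 on G[1,4]
R15: Y=0.03731 on G[4,0]
Iin: z[4]−=0.102, z[0]+=0.102
solve → V1=-0.1961, V2=-0.2023, V3=-0.1831, V4=-0.2856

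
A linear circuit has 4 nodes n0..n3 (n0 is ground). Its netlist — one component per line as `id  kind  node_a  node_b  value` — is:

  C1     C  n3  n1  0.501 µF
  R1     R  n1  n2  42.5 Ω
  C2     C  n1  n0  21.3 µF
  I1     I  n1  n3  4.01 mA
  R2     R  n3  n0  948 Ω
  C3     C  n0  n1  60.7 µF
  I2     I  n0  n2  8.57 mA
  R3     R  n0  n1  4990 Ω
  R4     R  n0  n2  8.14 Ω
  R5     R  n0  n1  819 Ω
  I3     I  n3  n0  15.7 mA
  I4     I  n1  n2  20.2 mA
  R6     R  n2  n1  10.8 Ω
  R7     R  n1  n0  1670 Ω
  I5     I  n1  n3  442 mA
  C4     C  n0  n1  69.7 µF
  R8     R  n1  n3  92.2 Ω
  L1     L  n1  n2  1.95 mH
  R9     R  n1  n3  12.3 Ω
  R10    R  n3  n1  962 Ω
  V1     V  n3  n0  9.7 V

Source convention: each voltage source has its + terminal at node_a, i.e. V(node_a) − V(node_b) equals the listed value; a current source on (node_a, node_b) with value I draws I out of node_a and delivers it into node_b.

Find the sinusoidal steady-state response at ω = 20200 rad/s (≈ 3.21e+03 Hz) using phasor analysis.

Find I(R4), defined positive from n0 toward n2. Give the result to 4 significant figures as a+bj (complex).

Element admittances at ω=20200 rad/s:
  Y(C1) = 0.000+0.01012j S between n3,n1
  Y(R1) = 0.02353+0.000j S between n1,n2
  Y(C2) = 0.000+0.4303j S between n1,n0
  I1: injects 0.00401 A into n3 (from n1)
  Y(R2) = 0.001055+0.000j S between n3,n0
  Y(C3) = 0.000+1.226j S between n0,n1
  I2: injects 0.00857 A into n2 (from n0)
  Y(R3) = 0.0002004+0.000j S between n0,n1
  Y(R4) = 0.1229+0.000j S between n0,n2
  Y(R5) = 0.001221+0.000j S between n0,n1
  I3: injects 0.0157 A into n0 (from n3)
  I4: injects 0.0202 A into n2 (from n1)
  Y(R6) = 0.09259+0.000j S between n2,n1
  Y(R7) = 0.0005988+0.000j S between n1,n0
  I5: injects 0.442 A into n3 (from n1)
  Y(C4) = 0.000+1.408j S between n0,n1
  Y(R8) = 0.01085+0.000j S between n1,n3
  Y(L1) = 0.000-0.02539j S between n1,n2
  Y(R9) = 0.08130+0.000j S between n1,n3
  Y(R10) = 0.001040+0.000j S between n3,n1
  V1: constraint V(n3)−V(n0) = 9.7
Assemble and solve the 4×4 MNA system:
  V(n1)=0.03886-0.1453j  V(n2)=0.1303-0.06090j  V(n3)=9.700+0.000j
  i(V1)=-0.4787-0.1113j

-0.01601+0.007481j A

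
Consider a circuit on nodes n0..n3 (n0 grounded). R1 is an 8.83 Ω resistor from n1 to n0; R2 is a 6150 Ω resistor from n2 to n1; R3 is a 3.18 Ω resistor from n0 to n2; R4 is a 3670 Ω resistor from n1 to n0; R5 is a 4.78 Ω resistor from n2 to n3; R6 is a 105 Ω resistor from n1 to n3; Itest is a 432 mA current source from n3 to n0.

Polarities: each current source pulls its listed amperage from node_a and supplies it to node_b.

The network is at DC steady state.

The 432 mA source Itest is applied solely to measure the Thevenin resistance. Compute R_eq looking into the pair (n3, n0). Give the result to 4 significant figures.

R_eq = 7.439 Ω

Element admittances at DC:
  Y(R1) = 0.1133 S between n1,n0
  Y(R2) = 0.0001626 S between n2,n1
  Y(R3) = 0.3145 S between n0,n2
  Y(R4) = 0.0002725 S between n1,n0
  Y(R5) = 0.2092 S between n2,n3
  Y(R6) = 0.009524 S between n1,n3
  Itest: injects 0.432 A into n0 (from n3)
Assemble and solve the 3×3 MNA system:
  V(n1)=-0.2501  V(n2)=-1.283  V(n3)=-3.214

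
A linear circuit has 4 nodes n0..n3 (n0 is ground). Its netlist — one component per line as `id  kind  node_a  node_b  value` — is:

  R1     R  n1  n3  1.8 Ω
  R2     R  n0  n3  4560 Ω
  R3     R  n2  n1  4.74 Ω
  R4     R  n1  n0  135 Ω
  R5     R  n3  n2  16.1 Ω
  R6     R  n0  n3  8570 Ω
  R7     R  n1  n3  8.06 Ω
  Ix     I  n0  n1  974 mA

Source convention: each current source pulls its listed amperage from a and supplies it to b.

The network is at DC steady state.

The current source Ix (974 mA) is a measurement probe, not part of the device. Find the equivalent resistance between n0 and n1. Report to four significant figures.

Apply KCL at each of the 3 non-ground nodes and solve the resulting linear system.
Node n1: branches {R1, R3, R4, R7, Ix} → V_1 = 125.8
Node n2: branches {R3, R5} → V_2 = 125.8
Node n3: branches {R1, R2, R5, R6, R7} → V_3 = 125.7

R_eq = 129.1 Ω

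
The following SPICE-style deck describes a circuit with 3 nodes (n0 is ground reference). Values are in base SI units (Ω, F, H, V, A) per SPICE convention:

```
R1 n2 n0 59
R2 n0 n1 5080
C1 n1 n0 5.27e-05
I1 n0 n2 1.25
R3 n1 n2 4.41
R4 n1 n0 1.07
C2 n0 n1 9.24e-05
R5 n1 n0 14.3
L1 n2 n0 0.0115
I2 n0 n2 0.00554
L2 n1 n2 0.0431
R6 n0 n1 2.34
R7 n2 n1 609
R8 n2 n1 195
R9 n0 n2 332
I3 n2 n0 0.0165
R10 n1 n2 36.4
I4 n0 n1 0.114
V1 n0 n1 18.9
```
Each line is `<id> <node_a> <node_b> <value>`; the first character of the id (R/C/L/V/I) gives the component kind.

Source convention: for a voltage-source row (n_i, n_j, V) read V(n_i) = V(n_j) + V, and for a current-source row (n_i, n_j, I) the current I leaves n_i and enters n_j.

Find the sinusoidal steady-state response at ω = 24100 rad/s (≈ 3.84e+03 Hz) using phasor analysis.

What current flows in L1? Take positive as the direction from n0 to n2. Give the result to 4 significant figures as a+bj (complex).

Apply KCL at each of the 2 non-ground nodes and solve the resulting linear system.
Node n1: branches {R2, C1, R3, R4, C2, R5, L2, R6, R7, R8, R10, I4, V1} → V_1 = -18.90+0.000j
Node n2: branches {R1, I1, R3, L1, I2, L2, R7, R8, R9, I3, R10} → V_2 = -13.14-0.1491j
Source currents: i(V1)=-28.68-66.05j

0.0005379-0.04743j A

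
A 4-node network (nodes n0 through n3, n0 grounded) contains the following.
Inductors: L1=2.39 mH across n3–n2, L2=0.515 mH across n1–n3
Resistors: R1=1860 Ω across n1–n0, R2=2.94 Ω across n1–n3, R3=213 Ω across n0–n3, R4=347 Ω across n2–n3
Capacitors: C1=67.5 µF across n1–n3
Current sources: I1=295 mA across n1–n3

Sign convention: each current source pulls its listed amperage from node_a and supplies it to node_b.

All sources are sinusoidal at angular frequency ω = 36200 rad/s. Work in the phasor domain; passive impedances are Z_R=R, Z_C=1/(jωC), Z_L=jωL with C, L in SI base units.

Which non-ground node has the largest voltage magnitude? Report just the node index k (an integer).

1

Apply KCL at each of the 3 non-ground nodes and solve the resulting linear system.
Node n1: branches {R1, R2, L2, C1, I1} → V_1 = -0.01547+0.1085j
Node n2: branches {L1, R4} → V_2 = 0.001772-0.01243j
Node n3: branches {L1, R2, L2, C1, R3, R4, I1} → V_3 = 0.001772-0.01243j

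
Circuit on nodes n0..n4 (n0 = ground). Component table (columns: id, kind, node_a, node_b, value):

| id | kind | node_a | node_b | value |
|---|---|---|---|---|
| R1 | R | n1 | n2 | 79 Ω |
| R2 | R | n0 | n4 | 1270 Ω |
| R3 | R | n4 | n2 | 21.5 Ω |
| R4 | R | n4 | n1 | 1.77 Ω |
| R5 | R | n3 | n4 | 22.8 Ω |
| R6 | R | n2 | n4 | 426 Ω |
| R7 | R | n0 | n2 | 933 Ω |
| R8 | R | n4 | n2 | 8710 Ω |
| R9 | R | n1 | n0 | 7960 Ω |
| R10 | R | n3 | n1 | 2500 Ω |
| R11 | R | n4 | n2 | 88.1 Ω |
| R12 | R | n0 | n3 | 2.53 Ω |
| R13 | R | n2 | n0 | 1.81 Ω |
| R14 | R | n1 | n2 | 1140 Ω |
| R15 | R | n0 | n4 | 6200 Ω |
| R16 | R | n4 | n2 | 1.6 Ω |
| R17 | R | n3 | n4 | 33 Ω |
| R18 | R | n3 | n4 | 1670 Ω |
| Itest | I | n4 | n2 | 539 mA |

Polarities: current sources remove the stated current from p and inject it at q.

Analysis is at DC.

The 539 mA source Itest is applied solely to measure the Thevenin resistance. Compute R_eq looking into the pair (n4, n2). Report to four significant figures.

MNA unknowns: 4 node voltages V₁..V_4
R1: Y=0.01266 on G[1,2]
R2: Y=0.0007874 on G[0,4]
R3: Y=0.04651 on G[4,2]
R4: Y=0.5650 on G[4,1]
R5: Y=0.04386 on G[3,4]
R6: Y=0.002347 on G[2,4]
R7: Y=0.001072 on G[0,2]
R8: Y=0.0001148 on G[4,2]
R9: Y=0.0001256 on G[1,0]
R10: Y=0.0004000 on G[3,1]
R11: Y=0.01135 on G[4,2]
R12: Y=0.3953 on G[0,3]
R13: Y=0.5525 on G[2,0]
R14: Y=0.0008772 on G[1,2]
R15: Y=0.0001613 on G[0,4]
R16: Y=0.6250 on G[4,2]
R17: Y=0.03030 on G[3,4]
R18: Y=0.0005988 on G[3,4]
Itest: z[4]−=0.539, z[2]+=0.539
solve → V1=-0.6216, V2=0.07410, V3=-0.1020, V4=-0.6388

R_eq = 1.323 Ω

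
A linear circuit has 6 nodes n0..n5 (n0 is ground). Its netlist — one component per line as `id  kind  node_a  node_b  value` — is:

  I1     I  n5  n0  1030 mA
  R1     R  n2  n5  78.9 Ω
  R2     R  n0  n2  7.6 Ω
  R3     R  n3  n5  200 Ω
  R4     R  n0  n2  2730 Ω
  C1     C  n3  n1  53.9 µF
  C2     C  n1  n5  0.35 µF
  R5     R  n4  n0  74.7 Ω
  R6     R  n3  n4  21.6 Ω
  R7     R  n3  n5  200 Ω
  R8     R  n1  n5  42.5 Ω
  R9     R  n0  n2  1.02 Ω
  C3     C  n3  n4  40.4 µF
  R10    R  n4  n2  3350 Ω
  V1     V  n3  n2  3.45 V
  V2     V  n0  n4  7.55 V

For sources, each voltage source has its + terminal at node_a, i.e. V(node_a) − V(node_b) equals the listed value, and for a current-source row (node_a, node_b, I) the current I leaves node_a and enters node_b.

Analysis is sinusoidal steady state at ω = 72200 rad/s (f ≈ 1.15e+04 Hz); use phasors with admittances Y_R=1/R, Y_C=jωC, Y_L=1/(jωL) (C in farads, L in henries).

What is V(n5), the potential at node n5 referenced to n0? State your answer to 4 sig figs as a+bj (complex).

Apply KCL at each of the 5 non-ground nodes and solve the resulting linear system.
Node n1: branches {C1, C2, R8} → V_1 = -6.289-3.147j
Node n2: branches {R1, R2, R4, R9, R10, V1} → V_2 = -9.682-3.318j
Node n3: branches {R3, C1, R6, R7, C3, V1} → V_3 = -6.232-3.318j
Node n4: branches {R5, R6, C3, R10, V2} → V_4 = -7.550+0.000j
Node n5: branches {I1, R1, R3, C2, R7, R8} → V_5 = -24.19+6.560j
Source currents: i(V1)=-10.59-3.817j, i(V2)=-9.840-3.691j

-24.19+6.560j V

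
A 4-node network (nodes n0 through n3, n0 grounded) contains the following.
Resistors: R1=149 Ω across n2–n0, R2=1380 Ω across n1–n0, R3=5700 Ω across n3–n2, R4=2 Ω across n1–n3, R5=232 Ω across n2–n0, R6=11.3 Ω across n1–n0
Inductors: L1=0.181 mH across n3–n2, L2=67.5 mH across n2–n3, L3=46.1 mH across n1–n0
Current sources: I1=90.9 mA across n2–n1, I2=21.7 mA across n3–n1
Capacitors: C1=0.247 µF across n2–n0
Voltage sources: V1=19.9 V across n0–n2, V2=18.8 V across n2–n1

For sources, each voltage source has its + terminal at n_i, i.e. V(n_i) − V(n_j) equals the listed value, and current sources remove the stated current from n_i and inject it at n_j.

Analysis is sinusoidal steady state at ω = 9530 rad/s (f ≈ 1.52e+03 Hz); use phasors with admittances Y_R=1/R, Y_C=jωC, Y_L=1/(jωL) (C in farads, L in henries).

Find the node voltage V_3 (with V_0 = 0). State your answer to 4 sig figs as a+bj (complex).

-27.91-9.313j V

Apply KCL at each of the 3 non-ground nodes and solve the resulting linear system.
Node n1: branches {I1, I2, R2, L3, R4, R6, V2} → V_1 = -38.70+0.000j
Node n2: branches {R1, L1, I1, L2, R3, C1, R5, V1, V2} → V_2 = -19.90+0.000j
Node n3: branches {L1, I2, L2, R3, R4} → V_3 = -27.91-9.313j
Source currents: i(V1)=-3.672+0.04125j, i(V2)=-8.959+4.745j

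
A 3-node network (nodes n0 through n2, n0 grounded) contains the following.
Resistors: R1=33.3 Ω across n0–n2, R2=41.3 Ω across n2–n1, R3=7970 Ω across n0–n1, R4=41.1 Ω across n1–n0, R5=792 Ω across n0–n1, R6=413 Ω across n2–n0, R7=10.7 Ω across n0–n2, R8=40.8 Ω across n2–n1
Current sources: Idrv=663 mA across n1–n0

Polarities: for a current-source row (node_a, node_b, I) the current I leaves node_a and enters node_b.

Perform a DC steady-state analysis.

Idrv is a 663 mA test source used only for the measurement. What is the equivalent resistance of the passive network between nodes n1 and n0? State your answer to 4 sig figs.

Apply KCL at each of the 2 non-ground nodes and solve the resulting linear system.
Node n1: branches {R2, R3, R4, R5, R8, Idrv} → V_1 = -10.90
Node n2: branches {R1, R2, R6, R7, R8} → V_2 = -3.040

R_eq = 16.43 Ω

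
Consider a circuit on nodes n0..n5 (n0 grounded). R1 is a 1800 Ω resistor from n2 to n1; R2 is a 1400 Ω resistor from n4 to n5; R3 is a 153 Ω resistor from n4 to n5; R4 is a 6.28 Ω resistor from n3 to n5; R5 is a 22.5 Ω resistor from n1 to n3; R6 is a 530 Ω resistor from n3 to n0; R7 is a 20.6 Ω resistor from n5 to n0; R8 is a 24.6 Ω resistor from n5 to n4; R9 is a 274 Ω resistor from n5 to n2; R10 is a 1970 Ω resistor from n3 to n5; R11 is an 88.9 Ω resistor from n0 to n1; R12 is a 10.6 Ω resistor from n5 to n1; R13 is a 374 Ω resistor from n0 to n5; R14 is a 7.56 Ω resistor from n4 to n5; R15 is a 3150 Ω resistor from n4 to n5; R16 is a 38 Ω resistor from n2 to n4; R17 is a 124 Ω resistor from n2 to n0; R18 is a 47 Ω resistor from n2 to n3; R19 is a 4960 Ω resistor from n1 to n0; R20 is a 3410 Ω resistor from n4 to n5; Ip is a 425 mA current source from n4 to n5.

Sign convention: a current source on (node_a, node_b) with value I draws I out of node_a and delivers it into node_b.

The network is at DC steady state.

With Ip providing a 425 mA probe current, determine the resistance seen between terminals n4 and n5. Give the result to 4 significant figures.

R_eq = 5.131 Ω

MNA unknowns: 5 node voltages V₁..V_5
R1: Y=0.0005556 on G[2,1]
R2: Y=0.0007143 on G[4,5]
R3: Y=0.006536 on G[4,5]
R4: Y=0.1592 on G[3,5]
R5: Y=0.04444 on G[1,3]
R6: Y=0.001887 on G[3,0]
R7: Y=0.04854 on G[5,0]
R8: Y=0.04065 on G[5,4]
R9: Y=0.003650 on G[5,2]
R10: Y=0.0005076 on G[3,5]
R11: Y=0.01125 on G[0,1]
R12: Y=0.09434 on G[5,1]
R13: Y=0.002674 on G[0,5]
R14: Y=0.1323 on G[4,5]
R15: Y=0.0003175 on G[4,5]
R16: Y=0.02632 on G[2,4]
R17: Y=0.008065 on G[2,0]
R18: Y=0.02128 on G[2,3]
R19: Y=0.0002016 on G[1,0]
R20: Y=0.0002933 on G[4,5]
Ip: z[4]−=0.425, z[5]+=0.425
solve → V1=0.07831, V2=-0.8906, V3=0.01773, V4=-2.059, V5=0.1221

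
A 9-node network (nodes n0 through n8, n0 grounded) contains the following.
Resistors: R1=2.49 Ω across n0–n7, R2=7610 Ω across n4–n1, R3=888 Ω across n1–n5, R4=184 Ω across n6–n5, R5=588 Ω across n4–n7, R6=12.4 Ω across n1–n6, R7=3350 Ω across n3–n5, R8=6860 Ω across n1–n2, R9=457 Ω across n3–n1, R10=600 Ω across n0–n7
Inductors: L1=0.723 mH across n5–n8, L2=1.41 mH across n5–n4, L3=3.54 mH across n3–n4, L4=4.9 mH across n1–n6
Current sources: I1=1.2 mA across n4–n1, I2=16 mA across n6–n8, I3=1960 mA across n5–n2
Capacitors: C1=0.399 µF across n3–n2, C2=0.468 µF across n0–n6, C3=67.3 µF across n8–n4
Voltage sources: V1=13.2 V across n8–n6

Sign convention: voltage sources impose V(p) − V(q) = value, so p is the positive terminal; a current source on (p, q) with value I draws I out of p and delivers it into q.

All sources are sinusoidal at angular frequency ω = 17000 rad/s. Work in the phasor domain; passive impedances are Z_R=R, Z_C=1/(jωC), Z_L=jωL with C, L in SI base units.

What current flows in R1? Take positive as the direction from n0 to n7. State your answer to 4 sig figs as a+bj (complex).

-0.02136-0.002770j A

Element admittances at ω=17000 rad/s:
  Y(R1) = 0.4016+0.000j S between n0,n7
  Y(L1) = 0.000-0.08136j S between n5,n8
  I1: injects 0.0012 A into n1 (from n4)
  Y(R2) = 0.0001314+0.000j S between n4,n1
  Y(L2) = 0.000-0.04172j S between n5,n4
  Y(R3) = 0.001126+0.000j S between n1,n5
  Y(L3) = 0.000-0.01662j S between n3,n4
  I2: injects 0.016 A into n8 (from n6)
  Y(C1) = 0.000+0.006783j S between n3,n2
  Y(R4) = 0.005435+0.000j S between n6,n5
  Y(R5) = 0.001701+0.000j S between n4,n7
  Y(C2) = 0.000+0.007956j S between n0,n6
  Y(R6) = 0.08065+0.000j S between n1,n6
  Y(R7) = 0.0002985+0.000j S between n3,n5
  Y(R8) = 0.0001458+0.000j S between n1,n2
  Y(C3) = 0.000+1.144j S between n8,n4
  Y(L4) = 0.000-0.01200j S between n1,n6
  Y(R9) = 0.002188+0.000j S between n3,n1
  Y(R10) = 0.001667+0.000j S between n0,n7
  I3: injects 1.96 A into n2 (from n5)
  V1: constraint V(n8)−V(n6) = 13.2
Assemble and solve the 9×9 MNA system:
  V(n1)=0.2803+5.182j  V(n2)=31.77-172.9j  V(n3)=27.94+115.4j  V(n4)=12.67+1.642j  V(n5)=11.55-14.17j  V(n6)=-0.3496+2.696j  V(n7)=0.05320+0.006897j  V(n8)=12.85+2.696j
  i(V1)=-0.1508-0.1040j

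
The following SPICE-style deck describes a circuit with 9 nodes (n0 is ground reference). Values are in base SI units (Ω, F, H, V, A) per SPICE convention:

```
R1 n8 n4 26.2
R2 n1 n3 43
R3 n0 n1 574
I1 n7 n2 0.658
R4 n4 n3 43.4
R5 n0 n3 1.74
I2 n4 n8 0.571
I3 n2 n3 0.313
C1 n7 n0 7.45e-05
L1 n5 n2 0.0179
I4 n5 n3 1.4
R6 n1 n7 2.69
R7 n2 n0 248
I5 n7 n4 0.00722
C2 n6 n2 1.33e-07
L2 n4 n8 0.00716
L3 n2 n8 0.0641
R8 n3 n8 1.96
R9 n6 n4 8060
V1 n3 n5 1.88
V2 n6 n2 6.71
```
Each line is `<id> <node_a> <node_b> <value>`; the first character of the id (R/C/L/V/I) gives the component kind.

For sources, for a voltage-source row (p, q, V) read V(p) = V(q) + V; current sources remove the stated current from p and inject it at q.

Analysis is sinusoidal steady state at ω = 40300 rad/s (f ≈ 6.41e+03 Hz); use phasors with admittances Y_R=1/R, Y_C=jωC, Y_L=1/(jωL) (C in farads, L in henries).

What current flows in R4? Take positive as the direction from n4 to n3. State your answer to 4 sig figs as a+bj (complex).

Apply KCL at each of the 8 non-ground nodes and solve the resulting linear system.
Node n1: branches {R2, R3, R6} → V_1 = 0.03484+0.1918j
Node n2: branches {I1, I3, L1, R7, C2, L3, V2} → V_2 = 69.67+30.02j
Node n3: branches {R2, R4, R5, I3, I4, R8, V1} → V_3 = 0.6440-0.1950j
Node n4: branches {R1, R4, I2, I5, L2, R9} → V_4 = -8.088-0.6672j
Node n5: branches {L1, I4, V1} → V_5 = -1.236-0.1950j
Node n6: branches {C2, R9, V2} → V_6 = 76.38+30.02j
Node n7: branches {I1, C1, R6, I5} → V_7 = -0.003107+0.2169j
Node n8: branches {R1, I2, L2, L3, R8} → V_8 = 1.096-0.2182j
Source currents: i(V1)=1.358+0.09830j, i(V2)=-0.01048-0.03977j

-0.2012-0.01088j A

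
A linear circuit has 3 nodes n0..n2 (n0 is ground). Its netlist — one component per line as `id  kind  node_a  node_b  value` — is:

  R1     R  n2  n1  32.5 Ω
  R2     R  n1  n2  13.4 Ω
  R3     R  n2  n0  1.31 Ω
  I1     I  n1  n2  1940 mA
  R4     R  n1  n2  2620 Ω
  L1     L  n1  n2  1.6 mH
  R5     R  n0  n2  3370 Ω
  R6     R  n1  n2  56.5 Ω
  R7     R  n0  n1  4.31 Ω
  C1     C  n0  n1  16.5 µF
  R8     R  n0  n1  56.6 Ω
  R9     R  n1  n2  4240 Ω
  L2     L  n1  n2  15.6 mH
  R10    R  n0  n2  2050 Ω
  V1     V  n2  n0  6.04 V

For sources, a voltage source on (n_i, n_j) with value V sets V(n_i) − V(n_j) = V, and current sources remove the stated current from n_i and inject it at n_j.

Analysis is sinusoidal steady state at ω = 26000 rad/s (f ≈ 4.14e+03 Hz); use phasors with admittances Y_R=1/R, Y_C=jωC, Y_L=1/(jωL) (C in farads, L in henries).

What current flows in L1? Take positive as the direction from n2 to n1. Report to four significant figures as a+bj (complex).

Apply KCL at each of the 2 non-ground nodes and solve the resulting linear system.
Node n1: branches {R1, R2, I1, R4, L1, R6, R7, C1, R8, R9, L2} → V_1 = -1.691+1.394j
Node n2: branches {R1, R2, R3, I1, R4, L1, R5, R6, R9, L2, R10, V1} → V_2 = 6.040+0.000j
Source currents: i(V1)=-3.595+0.3774j

-0.03352-0.1858j A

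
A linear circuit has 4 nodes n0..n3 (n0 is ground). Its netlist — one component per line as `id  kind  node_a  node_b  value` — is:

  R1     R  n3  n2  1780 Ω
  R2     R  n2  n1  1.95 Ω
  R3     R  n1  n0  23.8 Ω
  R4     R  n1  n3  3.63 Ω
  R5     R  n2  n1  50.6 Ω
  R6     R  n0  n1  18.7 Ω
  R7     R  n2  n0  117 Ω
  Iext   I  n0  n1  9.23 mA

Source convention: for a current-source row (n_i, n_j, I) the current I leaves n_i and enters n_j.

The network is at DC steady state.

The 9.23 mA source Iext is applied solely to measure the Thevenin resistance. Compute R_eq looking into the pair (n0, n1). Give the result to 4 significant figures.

Element admittances at DC:
  Y(R1) = 0.0005618 S between n3,n2
  Y(R2) = 0.5128 S between n2,n1
  Y(R3) = 0.04202 S between n1,n0
  Y(R4) = 0.2755 S between n1,n3
  Y(R5) = 0.01976 S between n2,n1
  Y(R6) = 0.05348 S between n0,n1
  Y(R7) = 0.008547 S between n2,n0
  Iext: injects 0.00923 A into n1 (from n0)
Assemble and solve the 3×3 MNA system:
  V(n1)=0.08883  V(n2)=0.08743  V(n3)=0.08883

R_eq = 9.624 Ω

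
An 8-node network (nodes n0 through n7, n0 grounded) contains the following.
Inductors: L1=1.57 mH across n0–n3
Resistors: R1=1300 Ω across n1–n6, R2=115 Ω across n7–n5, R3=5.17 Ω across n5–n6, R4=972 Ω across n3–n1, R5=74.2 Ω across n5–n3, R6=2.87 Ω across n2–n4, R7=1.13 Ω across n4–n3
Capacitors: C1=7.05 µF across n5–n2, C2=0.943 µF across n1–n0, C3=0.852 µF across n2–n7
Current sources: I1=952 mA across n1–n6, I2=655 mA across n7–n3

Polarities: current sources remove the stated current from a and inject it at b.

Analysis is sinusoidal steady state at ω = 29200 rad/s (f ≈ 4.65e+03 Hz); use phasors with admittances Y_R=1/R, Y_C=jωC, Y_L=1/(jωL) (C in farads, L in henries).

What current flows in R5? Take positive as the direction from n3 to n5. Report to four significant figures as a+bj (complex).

-0.03220+0.05123j A

MNA unknowns: 7 node voltages V₁..V_7
L1: Y=0.000-0.02181j on G[0,3]
R1: Y=0.0007692+0.000j on G[1,6]
R2: Y=0.008696+0.000j on G[7,5]
C1: Y=0.000+0.2059j on G[5,2]
C2: Y=0.000+0.02754j on G[1,0]
R3: Y=0.1934+0.000j on G[5,6]
R4: Y=0.001029+0.000j on G[3,1]
R5: Y=0.01348+0.000j on G[5,3]
I1: z[1]−=0.952, z[6]+=0.952
R6: Y=0.3484+0.000j on G[2,4]
R7: Y=0.8850+0.000j on G[4,3]
C3: Y=0.000+0.02488j on G[2,7]
I2: z[7]−=0.655, z[3]+=0.655
solve → V1=0.4819+34.36j, V2=1.645+43.57j, V3=0.6083+43.38j, V4=0.9011+43.43j, V5=2.998+39.57j, V6=7.890+39.55j, V7=-7.651+66.17j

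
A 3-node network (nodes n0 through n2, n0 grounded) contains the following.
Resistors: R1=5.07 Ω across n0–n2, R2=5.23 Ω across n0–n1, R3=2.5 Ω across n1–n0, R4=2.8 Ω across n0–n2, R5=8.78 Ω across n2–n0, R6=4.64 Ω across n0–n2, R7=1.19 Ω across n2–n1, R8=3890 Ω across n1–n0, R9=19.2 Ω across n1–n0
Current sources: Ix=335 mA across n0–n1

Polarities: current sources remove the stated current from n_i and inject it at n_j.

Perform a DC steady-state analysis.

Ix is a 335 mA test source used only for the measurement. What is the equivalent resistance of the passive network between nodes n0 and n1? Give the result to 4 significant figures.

MNA unknowns: 2 node voltages V₁..V_2
R1: Y=0.1972 on G[0,2]
R2: Y=0.1912 on G[0,1]
R3: Y=0.4000 on G[1,0]
R4: Y=0.3571 on G[0,2]
R5: Y=0.1139 on G[2,0]
R6: Y=0.2155 on G[0,2]
R7: Y=0.8403 on G[2,1]
R8: Y=0.0002571 on G[1,0]
R9: Y=0.05208 on G[1,0]
Ix: z[0]−=0.335, z[1]+=0.335
solve → V1=0.3118, V2=0.1520

R_eq = 0.9308 Ω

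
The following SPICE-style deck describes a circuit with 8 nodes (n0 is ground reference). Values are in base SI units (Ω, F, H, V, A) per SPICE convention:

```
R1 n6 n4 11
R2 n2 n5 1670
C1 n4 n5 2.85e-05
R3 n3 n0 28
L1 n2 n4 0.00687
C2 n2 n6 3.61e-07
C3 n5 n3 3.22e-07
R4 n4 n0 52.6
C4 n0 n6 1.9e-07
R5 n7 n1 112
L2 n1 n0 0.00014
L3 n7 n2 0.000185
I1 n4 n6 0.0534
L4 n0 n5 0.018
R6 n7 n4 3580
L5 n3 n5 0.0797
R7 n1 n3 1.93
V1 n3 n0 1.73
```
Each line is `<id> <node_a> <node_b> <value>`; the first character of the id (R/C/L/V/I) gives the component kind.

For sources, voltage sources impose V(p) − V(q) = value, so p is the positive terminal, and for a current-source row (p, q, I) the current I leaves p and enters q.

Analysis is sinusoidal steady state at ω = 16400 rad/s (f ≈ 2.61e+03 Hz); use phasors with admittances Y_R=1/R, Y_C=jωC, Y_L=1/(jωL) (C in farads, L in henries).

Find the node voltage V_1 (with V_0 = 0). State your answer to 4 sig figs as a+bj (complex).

1.007+0.8526j V

Element admittances at ω=16400 rad/s:
  Y(R1) = 0.09091+0.000j S between n6,n4
  Y(R2) = 0.0005988+0.000j S between n2,n5
  Y(C1) = 0.000+0.4674j S between n4,n5
  Y(R3) = 0.03571+0.000j S between n3,n0
  Y(L1) = 0.000-0.008876j S between n2,n4
  Y(C2) = 0.000+0.005920j S between n2,n6
  Y(C3) = 0.000+0.005281j S between n5,n3
  Y(R4) = 0.01901+0.000j S between n4,n0
  Y(C4) = 0.000+0.003116j S between n0,n6
  Y(R5) = 0.008929+0.000j S between n7,n1
  Y(L2) = 0.000-0.4355j S between n1,n0
  Y(L3) = 0.000-0.3296j S between n7,n2
  I1: injects 0.0534 A into n6 (from n4)
  Y(L4) = 0.000-0.003388j S between n0,n5
  Y(R6) = 0.0002793+0.000j S between n7,n4
  Y(L5) = 0.000-0.0007651j S between n3,n5
  Y(R7) = 0.5181+0.000j S between n1,n3
  V1: constraint V(n3)−V(n0) = 1.73
Assemble and solve the 8×8 MNA system:
  V(n1)=1.007+0.8526j  V(n2)=0.6112+1.212j  V(n3)=1.730+0.000j  V(n4)=0.1994+0.1073j  V(n5)=0.2170+0.1065j  V(n6)=0.7154+0.07597j  V(n7)=0.6221+1.222j
  i(V1)=-0.4370+0.4349j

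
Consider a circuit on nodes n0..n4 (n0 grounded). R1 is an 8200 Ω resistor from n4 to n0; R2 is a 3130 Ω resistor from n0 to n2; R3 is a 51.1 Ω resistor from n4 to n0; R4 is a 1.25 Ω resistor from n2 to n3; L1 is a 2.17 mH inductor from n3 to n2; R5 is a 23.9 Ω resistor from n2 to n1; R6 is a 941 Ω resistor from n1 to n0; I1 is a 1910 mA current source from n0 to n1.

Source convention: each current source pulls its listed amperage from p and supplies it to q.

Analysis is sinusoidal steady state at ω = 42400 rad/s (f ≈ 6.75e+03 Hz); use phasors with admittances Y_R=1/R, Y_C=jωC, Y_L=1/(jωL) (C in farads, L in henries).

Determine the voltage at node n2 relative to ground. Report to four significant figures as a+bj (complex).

MNA unknowns: 4 node voltages V₁..V_4
R1: Y=0.0001220+0.000j on G[4,0]
R2: Y=0.0003195+0.000j on G[0,2]
R3: Y=0.01957+0.000j on G[4,0]
R4: Y=0.8000+0.000j on G[2,3]
L1: Y=0.000-0.01087j on G[3,2]
R5: Y=0.04184+0.000j on G[2,1]
R6: Y=0.001063+0.000j on G[1,0]
I1: z[0]−=1.91, z[1]+=1.91
solve → V1=1384+0.000j, V2=1374+0.000j, V3=1374+0.000j, V4=0.000+0.000j

1374+0.000j V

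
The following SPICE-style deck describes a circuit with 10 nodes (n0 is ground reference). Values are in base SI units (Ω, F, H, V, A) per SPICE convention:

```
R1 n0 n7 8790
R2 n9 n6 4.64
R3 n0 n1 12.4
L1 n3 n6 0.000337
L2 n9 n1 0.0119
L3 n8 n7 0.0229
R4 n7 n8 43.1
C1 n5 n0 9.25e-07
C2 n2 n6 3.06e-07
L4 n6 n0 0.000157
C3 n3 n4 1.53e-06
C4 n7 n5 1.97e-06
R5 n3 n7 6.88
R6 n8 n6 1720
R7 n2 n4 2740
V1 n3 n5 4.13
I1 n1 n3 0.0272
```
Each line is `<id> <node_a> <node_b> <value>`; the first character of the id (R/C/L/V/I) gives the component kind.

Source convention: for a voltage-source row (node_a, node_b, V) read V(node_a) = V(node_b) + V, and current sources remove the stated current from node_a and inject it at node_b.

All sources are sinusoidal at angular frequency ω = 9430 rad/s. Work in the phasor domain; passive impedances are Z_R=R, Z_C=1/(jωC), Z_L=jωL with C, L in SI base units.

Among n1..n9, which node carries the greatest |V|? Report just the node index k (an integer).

Element admittances at ω=9430 rad/s:
  Y(R1) = 0.0001138+0.000j S between n0,n7
  Y(R2) = 0.2155+0.000j S between n9,n6
  Y(R3) = 0.08065+0.000j S between n0,n1
  Y(L1) = 0.000-0.3147j S between n3,n6
  Y(L2) = 0.000-0.008911j S between n9,n1
  Y(L3) = 0.000-0.004631j S between n8,n7
  Y(R4) = 0.02320+0.000j S between n7,n8
  Y(C1) = 0.000+0.008723j S between n5,n0
  Y(C2) = 0.000+0.002886j S between n2,n6
  Y(L4) = 0.000-0.6754j S between n6,n0
  Y(C3) = 0.000+0.01443j S between n3,n4
  Y(C4) = 0.000+0.01858j S between n7,n5
  Y(R5) = 0.1453+0.000j S between n3,n7
  Y(R6) = 0.0005814+0.000j S between n8,n6
  Y(R7) = 0.0003650+0.000j S between n2,n4
  V1: constraint V(n3)−V(n5) = 4.13
  I1: injects 0.0272 A into n3 (from n1)
Assemble and solve the 10×10 MNA system:
  V(n1)=-0.3283-0.02936j  V(n2)=-0.05027+0.05751j  V(n3)=-0.1795+0.1316j  V(n4)=-0.1813+0.1283j  V(n5)=-4.310+0.1316j  V(n6)=-0.05922+0.04094j  V(n7)=-0.2447-0.3860j  V(n8)=-0.2423-0.3750j  V(n9)=-0.06259+0.05193j
  i(V1)=-0.01076-0.1131j

5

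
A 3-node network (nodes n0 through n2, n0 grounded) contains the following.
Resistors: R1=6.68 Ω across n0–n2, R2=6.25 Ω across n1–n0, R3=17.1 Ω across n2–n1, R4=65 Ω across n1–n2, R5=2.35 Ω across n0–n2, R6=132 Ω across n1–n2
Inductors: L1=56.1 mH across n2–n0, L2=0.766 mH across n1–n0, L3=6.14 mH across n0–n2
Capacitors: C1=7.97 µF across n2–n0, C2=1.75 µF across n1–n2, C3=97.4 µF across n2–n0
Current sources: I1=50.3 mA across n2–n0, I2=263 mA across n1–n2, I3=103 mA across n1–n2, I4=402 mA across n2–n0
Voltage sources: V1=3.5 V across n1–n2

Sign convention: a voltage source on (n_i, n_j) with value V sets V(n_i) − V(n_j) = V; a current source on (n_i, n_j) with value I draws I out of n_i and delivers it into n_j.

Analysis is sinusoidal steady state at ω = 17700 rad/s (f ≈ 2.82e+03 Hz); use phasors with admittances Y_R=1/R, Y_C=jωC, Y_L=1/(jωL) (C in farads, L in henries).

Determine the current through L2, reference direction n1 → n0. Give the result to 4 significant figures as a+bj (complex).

MNA unknowns: 2 node voltages V₁..V_2 plus 1 source current (V1)
R1: Y=0.1497+0.000j on G[0,2]
R2: Y=0.1600+0.000j on G[1,0]
L1: Y=0.000-0.001007j on G[2,0]
C1: Y=0.000+0.1411j on G[2,0]
L2: Y=0.000-0.07376j on G[1,0]
C2: Y=0.000+0.03097j on G[1,2]
R3: Y=0.05848+0.000j on G[2,1]
C3: Y=0.000+1.724j on G[2,0]
I1: z[2]−=0.0503, z[0]+=0.0503
R4: Y=0.01538+0.000j on G[1,2]
I2: z[1]−=0.263, z[2]+=0.263
R5: Y=0.4255+0.000j on G[0,2]
I3: z[1]−=0.103, z[2]+=0.103
I4: z[2]−=0.402, z[0]+=0.402
L3: Y=0.000-0.009201j on G[0,2]
R6: Y=0.007576+0.000j on G[1,2]
V1: row V1−V2=3.5, i_V1 at 1,2
solve → V1=3.423+0.5367j, V2=-0.07662+0.5367j
aux → i_V1=-1.238+0.05821j

0.03959-0.2525j A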